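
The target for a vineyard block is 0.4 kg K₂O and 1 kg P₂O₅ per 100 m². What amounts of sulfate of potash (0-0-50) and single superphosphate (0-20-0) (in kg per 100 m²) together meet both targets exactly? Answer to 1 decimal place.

0.8 kg sulfate of potash, 5.0 kg single superphosphate

Let a = kg of sulfate of potash, b = kg of single superphosphate (per 100 m²).
K₂O: 0.5·a + 0·b = 0.4
P₂O₅: 0·a + 0.2·b = 1
Solving simultaneously: a = 0.8, b = 5.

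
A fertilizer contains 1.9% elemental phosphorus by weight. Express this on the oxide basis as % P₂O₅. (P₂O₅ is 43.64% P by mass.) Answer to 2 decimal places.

4.35% P₂O₅

%P₂O₅ = 1.9 / 0.4364 = 4.3538%.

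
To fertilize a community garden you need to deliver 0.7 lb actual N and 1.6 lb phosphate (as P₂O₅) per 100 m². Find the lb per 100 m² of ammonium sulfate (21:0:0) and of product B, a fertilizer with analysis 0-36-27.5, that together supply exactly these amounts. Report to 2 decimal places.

Let a = lb of ammonium sulfate, b = lb of product B (per 100 m²).
N: 0.21·a + 0·b = 0.7
P₂O₅: 0·a + 0.36·b = 1.6
Solving simultaneously: a = 3.33333, b = 4.44444.

3.33 lb ammonium sulfate, 4.44 lb product B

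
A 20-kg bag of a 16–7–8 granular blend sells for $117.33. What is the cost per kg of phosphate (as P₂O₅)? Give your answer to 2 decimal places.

$83.81 per kg P₂O₅

P₂O₅ in bag = 20 × 7% = 1.4 kg.
Cost per kg P₂O₅ = $117.33 / 1.4 = $83.8071.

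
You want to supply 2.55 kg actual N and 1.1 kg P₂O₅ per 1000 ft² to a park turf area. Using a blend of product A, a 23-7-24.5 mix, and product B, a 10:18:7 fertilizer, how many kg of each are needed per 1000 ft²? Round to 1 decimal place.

10.1 kg product A, 2.2 kg product B

Per-1000 ft² balance (a = product A, b = product B):
N: 0.23·a + 0.1·b = 2.55
P₂O₅: 0.07·a + 0.18·b = 1.1
Eliminate b: (row1) − 0.1/0.18·(row2) → 0.191111·a = 1.93889, so a = 10.1453.
Then b = (1.1 − 0.07·10.1453) / 0.18 = 2.1657.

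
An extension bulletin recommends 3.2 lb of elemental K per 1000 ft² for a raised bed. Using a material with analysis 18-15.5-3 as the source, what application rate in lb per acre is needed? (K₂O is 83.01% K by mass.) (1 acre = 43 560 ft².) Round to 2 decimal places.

As K₂O: 3.2 / 0.8301 = 3.85496 lb per 1000 ft².
Product per 1000 ft² = 3.85496 / 3% = 128.499 lb.
Convert to per acre: 128.499 × 43.56 = 5597.398 lb.

5597.40 lb of product per acre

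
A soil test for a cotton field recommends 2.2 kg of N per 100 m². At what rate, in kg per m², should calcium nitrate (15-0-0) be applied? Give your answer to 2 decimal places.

Product per 100 m² = 2.2 / 15% = 14.6667 kg.
Convert to per m²: 14.6667 × 0.01 = 0.146667 kg.

0.15 kg of product per sq m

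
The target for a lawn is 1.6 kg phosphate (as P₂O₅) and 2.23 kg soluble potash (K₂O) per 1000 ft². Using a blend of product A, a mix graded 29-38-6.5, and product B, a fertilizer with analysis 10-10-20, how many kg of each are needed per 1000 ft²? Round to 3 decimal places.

Per-1000 ft² balance (a = product A, b = product B):
P₂O₅: 0.38·a + 0.1·b = 1.6
K₂O: 0.065·a + 0.2·b = 2.23
Eliminate b: (row1) − 0.1/0.2·(row2) → 0.3475·a = 0.485, so a = 1.39568.
Then b = (2.23 − 0.065·1.39568) / 0.2 = 10.6964.

1.396 kg product A, 10.696 kg product B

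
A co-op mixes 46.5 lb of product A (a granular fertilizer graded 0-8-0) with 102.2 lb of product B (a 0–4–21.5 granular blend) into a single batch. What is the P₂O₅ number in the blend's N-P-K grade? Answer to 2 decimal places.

Total mass = 46.5 + 102.2 = 148.7 lb.
P₂O₅ mass = 8%×46.5 + 4%×102.2 = 7.808 lb.
% P₂O₅ = 7.808 / 148.7 = 5.25084%.

5.25% P₂O₅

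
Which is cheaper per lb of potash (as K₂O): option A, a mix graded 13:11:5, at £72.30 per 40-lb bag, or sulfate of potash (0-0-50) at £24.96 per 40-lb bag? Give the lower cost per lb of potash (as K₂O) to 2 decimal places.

option A: K₂O per bag = 40 × 5% = 2 lb; cost = 72.30 / 2 = £36.1500/lb K₂O.
sulfate of potash: K₂O per bag = 40 × 50% = 20 lb; cost = 24.96 / 20 = £1.2480/lb K₂O.
sulfate of potash is cheaper.

£1.25 per lb K₂O (sulfate of potash)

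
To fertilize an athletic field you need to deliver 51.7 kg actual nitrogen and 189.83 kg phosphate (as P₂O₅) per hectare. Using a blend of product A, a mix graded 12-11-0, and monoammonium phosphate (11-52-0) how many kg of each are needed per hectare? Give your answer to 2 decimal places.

119.34 kg product A, 339.81 kg monoammonium phosphate

Per-hectare balance (a = product A, b = monoammonium phosphate):
N: 0.12·a + 0.11·b = 51.7
P₂O₅: 0.11·a + 0.52·b = 189.83
Solving simultaneously: a = 119.338, b = 339.813.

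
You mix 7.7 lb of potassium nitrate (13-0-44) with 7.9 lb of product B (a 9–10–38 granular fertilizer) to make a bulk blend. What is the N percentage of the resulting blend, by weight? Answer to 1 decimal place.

Total mass = 7.7 + 7.9 = 15.6 lb.
N mass = 13%×7.7 + 9%×7.9 = 1.712 lb.
% N = 1.712 / 15.6 = 10.9744%.

11.0% N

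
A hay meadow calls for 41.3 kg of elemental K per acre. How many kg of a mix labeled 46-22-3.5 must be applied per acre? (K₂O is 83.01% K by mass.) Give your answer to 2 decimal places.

1421.52 kg of product per acre

As K₂O: 41.3 / 0.8301 = 49.753 kg per acre.
Product per acre = 49.753 / 3.5% = 1421.515 kg.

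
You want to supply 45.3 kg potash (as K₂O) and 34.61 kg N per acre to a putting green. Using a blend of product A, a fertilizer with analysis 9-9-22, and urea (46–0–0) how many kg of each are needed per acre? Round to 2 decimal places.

205.91 kg product A, 34.95 kg urea

With a, b = kg per acre of product A and urea:
K₂O: 0.22·a + 0·b = 45.3
N: 0.09·a + 0.46·b = 34.61
Eliminate a: (row1) − 0.22/0.09·(row2) → -1.12444·b = -39.3022, so b = 34.9526.
Back-substitute: a = (45.3 − 0·34.9526) / 0.22 = 205.909.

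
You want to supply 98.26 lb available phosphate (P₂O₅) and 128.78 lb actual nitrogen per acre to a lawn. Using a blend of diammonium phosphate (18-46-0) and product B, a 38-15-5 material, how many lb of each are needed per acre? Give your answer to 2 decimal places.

121.93 lb diammonium phosphate, 281.14 lb product B

Let a = lb of diammonium phosphate, b = lb of product B (per acre).
P₂O₅: 0.46·a + 0.15·b = 98.26
N: 0.18·a + 0.38·b = 128.78
Eliminate a: (row1) − 0.46/0.18·(row2) → -0.821111·b = -230.844, so b = 281.137.
Back-substitute: a = (98.26 − 0.15·281.137) / 0.46 = 121.934.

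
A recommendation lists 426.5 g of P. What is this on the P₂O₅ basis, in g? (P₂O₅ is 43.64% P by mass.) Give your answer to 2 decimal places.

977.31 g P₂O₅

P₂O₅ = 426.5 / 0.4364 = 977.314 g.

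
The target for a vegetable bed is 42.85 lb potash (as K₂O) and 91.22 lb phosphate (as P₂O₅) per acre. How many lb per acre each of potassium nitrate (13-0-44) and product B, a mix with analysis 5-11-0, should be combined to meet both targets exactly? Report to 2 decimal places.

97.39 lb potassium nitrate, 829.27 lb product B

Let a = lb of potassium nitrate, b = lb of product B (per acre).
K₂O: 0.44·a + 0·b = 42.85
P₂O₅: 0·a + 0.11·b = 91.22
Solving simultaneously: a = 97.3864, b = 829.273.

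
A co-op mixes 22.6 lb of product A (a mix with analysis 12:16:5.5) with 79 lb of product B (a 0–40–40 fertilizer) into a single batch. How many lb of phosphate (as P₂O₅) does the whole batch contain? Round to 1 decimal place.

35.2 lb P₂O₅

P₂O₅ mass = 16%×22.6 + 40%×79 = 35.216 lb.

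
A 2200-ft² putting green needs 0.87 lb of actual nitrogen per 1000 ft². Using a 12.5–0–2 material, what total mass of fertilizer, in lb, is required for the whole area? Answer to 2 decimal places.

15.31 lb

Product per 1000 ft² = 0.87 / 12.5% = 6.96 lb.
Total product = 6.96 × 2200 / 1000 = 15.312 lb.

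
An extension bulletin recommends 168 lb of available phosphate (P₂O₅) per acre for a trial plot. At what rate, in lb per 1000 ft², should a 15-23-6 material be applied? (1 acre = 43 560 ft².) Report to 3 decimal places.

Product per acre = 168 / 23% = 730.435 lb.
Convert to per 1000 ft²: 730.435 × 0.0229568 = 16.76848 lb.

16.768 lb of product per thousand sq ft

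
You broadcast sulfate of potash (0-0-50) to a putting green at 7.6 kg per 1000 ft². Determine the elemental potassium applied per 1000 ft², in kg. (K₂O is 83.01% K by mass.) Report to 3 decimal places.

3.154 kg K per thousand sq ft

K₂O per 1000 ft² = 7.6 × 50% = 3.8 kg.
Elemental K = 3.8 × 0.8301 = 3.15438 kg per 1000 ft².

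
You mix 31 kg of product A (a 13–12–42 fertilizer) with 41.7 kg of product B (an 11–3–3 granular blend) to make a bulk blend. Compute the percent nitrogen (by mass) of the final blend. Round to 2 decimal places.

Total mass = 31 + 41.7 = 72.7 kg.
N mass = 13%×31 + 11%×41.7 = 8.617 kg.
% N = 8.617 / 72.7 = 11.8528%.

11.85% N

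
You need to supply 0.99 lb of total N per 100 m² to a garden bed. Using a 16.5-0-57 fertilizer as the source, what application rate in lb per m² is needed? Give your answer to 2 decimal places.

Product per 100 m² = 0.99 / 16.5% = 6 lb.
Convert to per m²: 6 × 0.01 = 0.06 lb.

0.06 lb of product per sq m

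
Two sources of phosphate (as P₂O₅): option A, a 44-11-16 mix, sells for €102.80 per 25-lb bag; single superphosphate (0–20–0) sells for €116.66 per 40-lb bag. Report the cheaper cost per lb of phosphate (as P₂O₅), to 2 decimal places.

€14.58 per lb P₂O₅ (single superphosphate)

option A: P₂O₅ per bag = 25 × 11% = 2.75 lb; cost = 102.80 / 2.75 = €37.3818/lb P₂O₅.
single superphosphate: P₂O₅ per bag = 40 × 20% = 8 lb; cost = 116.66 / 8 = €14.5825/lb P₂O₅.
single superphosphate is cheaper.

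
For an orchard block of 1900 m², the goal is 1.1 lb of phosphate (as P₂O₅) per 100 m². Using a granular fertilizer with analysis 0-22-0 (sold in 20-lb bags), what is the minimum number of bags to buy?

Product per 100 m² = 1.1 / 22% = 5 lb.
Total product = 5 × 1900 / 100 = 95 lb.
Bags = ⌈95 / 20⌉ = 5.

5 bags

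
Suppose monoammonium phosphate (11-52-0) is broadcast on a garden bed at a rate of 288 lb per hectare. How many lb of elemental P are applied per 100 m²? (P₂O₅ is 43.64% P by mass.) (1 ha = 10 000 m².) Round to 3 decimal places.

P₂O₅ per hectare = 288 × 52% = 149.76 lb.
Elemental P = 149.76 × 0.4364 = 65.3553 lb per hectare.
Convert to per 100 m²: 65.3553 × 0.01 = 0.653553 lb.

0.654 lb P per hundred sq m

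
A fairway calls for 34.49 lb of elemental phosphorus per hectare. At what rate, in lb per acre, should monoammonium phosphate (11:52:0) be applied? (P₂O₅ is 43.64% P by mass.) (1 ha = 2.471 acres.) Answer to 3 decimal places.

As P₂O₅: 34.49 / 0.4364 = 79.033 lb per hectare.
Product per hectare = 79.033 / 52% = 151.987 lb.
Convert to per acre: 151.987 × 0.404694 = 61.5081 lb.

61.508 lb of product per acre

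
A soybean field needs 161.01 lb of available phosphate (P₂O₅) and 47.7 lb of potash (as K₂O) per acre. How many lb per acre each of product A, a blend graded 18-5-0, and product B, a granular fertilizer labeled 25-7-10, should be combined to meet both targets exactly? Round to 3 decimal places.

Per-acre balance (a = product A, b = product B):
P₂O₅: 0.05·a + 0.07·b = 161.01
K₂O: 0·a + 0.1·b = 47.7
Solving simultaneously: a = 2552.4, b = 477.

2552.400 lb product A, 477.000 lb product B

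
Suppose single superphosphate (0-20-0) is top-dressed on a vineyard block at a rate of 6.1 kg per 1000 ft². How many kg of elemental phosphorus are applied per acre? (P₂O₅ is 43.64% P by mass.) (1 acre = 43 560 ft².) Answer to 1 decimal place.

23.2 kg P per acre

P₂O₅ per 1000 ft² = 6.1 × 20% = 1.22 kg.
Elemental P = 1.22 × 0.4364 = 0.532408 kg per 1000 ft².
Convert to per acre: 0.532408 × 43.56 = 23.1917 kg.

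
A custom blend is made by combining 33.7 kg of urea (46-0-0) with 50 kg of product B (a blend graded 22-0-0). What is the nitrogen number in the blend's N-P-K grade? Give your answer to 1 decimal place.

Total mass = 33.7 + 50 = 83.7 kg.
N mass = 46%×33.7 + 22%×50 = 26.502 kg.
% N = 26.502 / 83.7 = 31.6631%.

31.7% N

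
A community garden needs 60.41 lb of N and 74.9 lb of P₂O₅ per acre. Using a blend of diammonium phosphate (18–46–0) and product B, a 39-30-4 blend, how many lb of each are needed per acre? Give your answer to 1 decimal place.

Let a = lb of diammonium phosphate, b = lb of product B (per acre).
N: 0.18·a + 0.39·b = 60.41
P₂O₅: 0.46·a + 0.3·b = 74.9
From row1: a = (60.41 − 0.39·b) / 0.18.
Into row2: 0.46·(60.41 − 0.39·b)/0.18 + 0.3·b = 74.9 → b = 114.088, a = 88.4211.

88.4 lb diammonium phosphate, 114.1 lb product B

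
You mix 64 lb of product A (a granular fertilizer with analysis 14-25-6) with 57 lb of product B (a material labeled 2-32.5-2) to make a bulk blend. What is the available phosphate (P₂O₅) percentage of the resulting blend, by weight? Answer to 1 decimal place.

Total mass = 64 + 57 = 121 lb.
P₂O₅ mass = 25%×64 + 32.5%×57 = 34.525 lb.
% P₂O₅ = 34.525 / 121 = 28.5331%.

28.5% P₂O₅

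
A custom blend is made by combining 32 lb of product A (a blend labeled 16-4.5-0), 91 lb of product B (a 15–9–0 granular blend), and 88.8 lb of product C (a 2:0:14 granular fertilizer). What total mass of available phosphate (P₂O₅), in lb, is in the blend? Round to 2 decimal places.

9.63 lb P₂O₅

P₂O₅ mass = 4.5%×32 + 9%×91 + 0%×88.8 = 9.63 lb.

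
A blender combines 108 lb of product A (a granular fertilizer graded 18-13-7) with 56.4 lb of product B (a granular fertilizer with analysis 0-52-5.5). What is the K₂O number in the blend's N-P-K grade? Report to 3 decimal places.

6.485% K₂O

Total mass = 108 + 56.4 = 164.4 lb.
K₂O mass = 7%×108 + 5.5%×56.4 = 10.662 lb.
% K₂O = 10.662 / 164.4 = 6.4854%.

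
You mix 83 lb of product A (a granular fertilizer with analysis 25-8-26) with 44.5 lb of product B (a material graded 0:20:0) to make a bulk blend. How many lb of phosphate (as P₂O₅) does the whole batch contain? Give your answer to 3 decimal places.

P₂O₅ mass = 8%×83 + 20%×44.5 = 15.54 lb.

15.540 lb P₂O₅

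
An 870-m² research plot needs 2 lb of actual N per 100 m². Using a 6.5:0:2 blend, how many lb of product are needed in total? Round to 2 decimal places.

Product per 100 m² = 2 / 6.5% = 30.7692 lb.
Total product = 30.7692 × 870 / 100 = 267.692 lb.

267.69 lb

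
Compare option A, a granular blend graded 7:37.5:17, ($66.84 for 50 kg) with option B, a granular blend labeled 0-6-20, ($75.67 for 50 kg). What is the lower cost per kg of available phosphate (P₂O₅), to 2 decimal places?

option A: P₂O₅ per bag = 50 × 37.5% = 18.75 kg; cost = 66.84 / 18.75 = $3.5648/kg P₂O₅.
option B: P₂O₅ per bag = 50 × 6% = 3 kg; cost = 75.67 / 3 = $25.2233/kg P₂O₅.
option A is cheaper.

$3.56 per kg P₂O₅ (option A)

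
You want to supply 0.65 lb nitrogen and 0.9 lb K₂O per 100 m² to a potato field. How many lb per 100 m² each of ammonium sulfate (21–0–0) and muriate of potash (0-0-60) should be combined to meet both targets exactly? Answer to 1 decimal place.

With a, b = lb per 100 m² of ammonium sulfate and muriate of potash:
N: 0.21·a + 0·b = 0.65
K₂O: 0·a + 0.6·b = 0.9
Solving simultaneously: a = 3.09524, b = 1.5.

3.1 lb ammonium sulfate, 1.5 lb muriate of potash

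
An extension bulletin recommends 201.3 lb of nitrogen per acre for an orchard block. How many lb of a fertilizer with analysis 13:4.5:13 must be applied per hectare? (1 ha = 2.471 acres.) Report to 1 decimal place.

Product per acre = 201.3 / 13% = 1548.46 lb.
Convert to per hectare: 1548.46 × 2.471 = 3826.248 lb.

3826.2 lb of product per hectare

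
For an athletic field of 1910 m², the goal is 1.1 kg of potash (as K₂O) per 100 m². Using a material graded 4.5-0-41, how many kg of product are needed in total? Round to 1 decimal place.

Product per 100 m² = 1.1 / 41% = 2.68293 kg.
Total product = 2.68293 × 1910 / 100 = 51.2439 kg.

51.2 kg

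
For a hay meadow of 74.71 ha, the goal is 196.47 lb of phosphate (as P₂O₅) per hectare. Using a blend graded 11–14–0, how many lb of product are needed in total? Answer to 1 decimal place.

104844.8 lb

Product per hectare = 196.47 / 14% = 1403.36 lb.
Total product = 1403.36 × 74.71 = 104844.81 lb.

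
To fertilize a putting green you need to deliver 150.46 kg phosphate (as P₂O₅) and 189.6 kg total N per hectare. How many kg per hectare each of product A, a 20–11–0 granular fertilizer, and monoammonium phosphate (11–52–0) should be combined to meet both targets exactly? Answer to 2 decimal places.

With a, b = kg per hectare of product A and monoammonium phosphate:
P₂O₅: 0.11·a + 0.52·b = 150.46
N: 0.2·a + 0.11·b = 189.6
Solving simultaneously: a = 892.7247, b = 100.501.

892.72 kg product A, 100.50 kg monoammonium phosphate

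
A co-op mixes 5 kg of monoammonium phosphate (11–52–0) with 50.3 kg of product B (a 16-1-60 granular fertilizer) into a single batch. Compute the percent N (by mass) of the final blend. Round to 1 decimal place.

15.5% N

Total mass = 5 + 50.3 = 55.3 kg.
N mass = 11%×5 + 16%×50.3 = 8.598 kg.
% N = 8.598 / 55.3 = 15.5479%.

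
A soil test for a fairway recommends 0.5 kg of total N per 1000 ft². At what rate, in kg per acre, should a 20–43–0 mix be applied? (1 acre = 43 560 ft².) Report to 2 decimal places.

Product per 1000 ft² = 0.5 / 20% = 2.5 kg.
Convert to per acre: 2.5 × 43.56 = 108.9 kg.

108.90 kg of product per acre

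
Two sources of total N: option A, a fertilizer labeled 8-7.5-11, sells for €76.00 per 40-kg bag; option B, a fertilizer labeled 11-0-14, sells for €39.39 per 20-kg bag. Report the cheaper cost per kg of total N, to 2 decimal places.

€17.90 per kg N (option B)

option A: N per bag = 40 × 8% = 3.2 kg; cost = 76.00 / 3.2 = €23.7500/kg N.
option B: N per bag = 20 × 11% = 2.2 kg; cost = 39.39 / 2.2 = €17.9045/kg N.
option B is cheaper.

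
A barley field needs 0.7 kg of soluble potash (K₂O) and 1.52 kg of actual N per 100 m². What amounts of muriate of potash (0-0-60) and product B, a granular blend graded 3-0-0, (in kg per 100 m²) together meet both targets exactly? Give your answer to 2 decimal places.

1.17 kg muriate of potash, 50.67 kg product B

With a, b = kg per 100 m² of muriate of potash and product B:
K₂O: 0.6·a + 0·b = 0.7
N: 0·a + 0.03·b = 1.52
Solving simultaneously: a = 1.16667, b = 50.6667.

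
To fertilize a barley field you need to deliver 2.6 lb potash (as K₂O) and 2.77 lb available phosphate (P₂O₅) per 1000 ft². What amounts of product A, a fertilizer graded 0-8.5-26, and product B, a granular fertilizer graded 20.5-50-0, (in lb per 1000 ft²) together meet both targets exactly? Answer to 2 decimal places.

10.00 lb product A, 3.84 lb product B

With a, b = lb per 1000 ft² of product A and product B:
K₂O: 0.26·a + 0·b = 2.6
P₂O₅: 0.085·a + 0.5·b = 2.77
Eliminate a: (row1) − 0.26/0.085·(row2) → -1.52941·b = -5.87294, so b = 3.84.
Back-substitute: a = (2.6 − 0·3.84) / 0.26 = 10.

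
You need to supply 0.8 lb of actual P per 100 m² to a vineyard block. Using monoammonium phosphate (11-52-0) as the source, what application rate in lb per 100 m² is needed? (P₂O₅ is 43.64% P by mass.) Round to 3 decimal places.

3.525 lb of product per hundred sq m

As P₂O₅: 0.8 / 0.4364 = 1.83318 lb per 100 m².
Product per 100 m² = 1.83318 / 52% = 3.52535 lb.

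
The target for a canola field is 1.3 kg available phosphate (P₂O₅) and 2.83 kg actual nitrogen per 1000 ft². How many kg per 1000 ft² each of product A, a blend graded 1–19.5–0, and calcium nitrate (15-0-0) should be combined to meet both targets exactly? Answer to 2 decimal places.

6.67 kg product A, 18.42 kg calcium nitrate

With a, b = kg per 1000 ft² of product A and calcium nitrate:
P₂O₅: 0.195·a + 0·b = 1.3
N: 0.01·a + 0.15·b = 2.83
Eliminate b: (row1) − 0/0.15·(row2) → 0.195·a = 1.3, so a = 6.66667.
Then b = (2.83 − 0.01·6.66667) / 0.15 = 18.4222.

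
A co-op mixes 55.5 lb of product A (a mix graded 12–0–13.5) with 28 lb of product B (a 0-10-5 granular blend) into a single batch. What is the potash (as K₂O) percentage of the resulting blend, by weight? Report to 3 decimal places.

10.650% K₂O

Total mass = 55.5 + 28 = 83.5 lb.
K₂O mass = 13.5%×55.5 + 5%×28 = 8.8925 lb.
% K₂O = 8.8925 / 83.5 = 10.6497%.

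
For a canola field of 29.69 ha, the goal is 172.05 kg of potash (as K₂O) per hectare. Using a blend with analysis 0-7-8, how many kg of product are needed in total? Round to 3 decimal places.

63852.056 kg

Product per hectare = 172.05 / 8% = 2150.62 kg.
Total product = 2150.62 × 29.69 = 63852.0563 kg.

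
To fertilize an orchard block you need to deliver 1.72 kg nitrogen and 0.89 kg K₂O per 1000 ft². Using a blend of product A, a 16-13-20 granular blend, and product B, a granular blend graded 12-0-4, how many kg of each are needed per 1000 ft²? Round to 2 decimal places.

2.16 kg product A, 11.45 kg product B

With a, b = kg per 1000 ft² of product A and product B:
N: 0.16·a + 0.12·b = 1.72
K₂O: 0.2·a + 0.04·b = 0.89
Eliminate b: (row1) − 0.12/0.04·(row2) → -0.44·a = -0.95, so a = 2.15909.
Then b = (0.89 − 0.2·2.15909) / 0.04 = 11.4545.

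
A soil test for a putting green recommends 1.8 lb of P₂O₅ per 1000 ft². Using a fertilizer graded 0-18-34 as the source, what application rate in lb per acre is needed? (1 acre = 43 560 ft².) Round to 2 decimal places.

435.60 lb of product per acre

Product per 1000 ft² = 1.8 / 18% = 10 lb.
Convert to per acre: 10 × 43.56 = 435.6 lb.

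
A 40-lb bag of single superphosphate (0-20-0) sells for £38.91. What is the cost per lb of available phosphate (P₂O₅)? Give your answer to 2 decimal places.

P₂O₅ in bag = 40 × 20% = 8 lb.
Cost per lb P₂O₅ = £38.91 / 8 = £4.8637.

£4.86 per lb P₂O₅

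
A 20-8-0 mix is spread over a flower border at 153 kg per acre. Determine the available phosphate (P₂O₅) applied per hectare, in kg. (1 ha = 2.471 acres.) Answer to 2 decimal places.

30.25 kg P₂O₅ per hectare

P₂O₅ per acre = 153 × 8% = 12.24 kg.
Convert to per hectare: 12.24 × 2.471 = 30.245 kg.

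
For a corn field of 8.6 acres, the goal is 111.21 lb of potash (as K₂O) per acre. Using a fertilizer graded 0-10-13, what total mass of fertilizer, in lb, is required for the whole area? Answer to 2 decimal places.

Product per acre = 111.21 / 13% = 855.462 lb.
Total product = 855.462 × 8.6 = 7356.969 lb.

7356.97 lb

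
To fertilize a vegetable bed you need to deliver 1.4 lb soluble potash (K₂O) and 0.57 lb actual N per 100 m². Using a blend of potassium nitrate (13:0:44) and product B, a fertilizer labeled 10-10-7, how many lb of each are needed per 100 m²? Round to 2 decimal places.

2.87 lb potassium nitrate, 1.97 lb product B

With a, b = lb per 100 m² of potassium nitrate and product B:
K₂O: 0.44·a + 0.07·b = 1.4
N: 0.13·a + 0.1·b = 0.57
Eliminate b: (row1) − 0.07/0.1·(row2) → 0.349·a = 1.001, so a = 2.86819.
Then b = (0.57 − 0.13·2.86819) / 0.1 = 1.97135.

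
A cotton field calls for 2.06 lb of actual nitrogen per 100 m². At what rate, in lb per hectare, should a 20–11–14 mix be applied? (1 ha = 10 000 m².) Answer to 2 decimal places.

Product per 100 m² = 2.06 / 20% = 10.3 lb.
Convert to per hectare: 10.3 × 100 = 1030 lb.

1030.00 lb of product per hectare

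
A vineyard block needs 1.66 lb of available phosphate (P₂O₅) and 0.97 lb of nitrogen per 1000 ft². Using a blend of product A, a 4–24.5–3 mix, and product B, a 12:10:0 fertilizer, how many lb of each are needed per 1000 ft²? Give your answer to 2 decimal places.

4.02 lb product A, 6.74 lb product B

With a, b = lb per 1000 ft² of product A and product B:
P₂O₅: 0.245·a + 0.1·b = 1.66
N: 0.04·a + 0.12·b = 0.97
From row1: a = (1.66 − 0.1·b) / 0.245.
Into row2: 0.04·(1.66 − 0.1·b)/0.245 + 0.12·b = 0.97 → b = 6.74213, a = 4.02362.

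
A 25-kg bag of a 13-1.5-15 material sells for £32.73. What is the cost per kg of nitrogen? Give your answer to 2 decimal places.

N in bag = 25 × 13% = 3.25 kg.
Cost per kg N = £32.73 / 3.25 = £10.0708.

£10.07 per kg N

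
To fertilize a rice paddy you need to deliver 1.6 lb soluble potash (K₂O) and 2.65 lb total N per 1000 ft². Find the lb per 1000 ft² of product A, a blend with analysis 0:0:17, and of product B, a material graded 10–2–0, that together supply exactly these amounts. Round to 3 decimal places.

Per-1000 ft² balance (a = product A, b = product B):
K₂O: 0.17·a + 0·b = 1.6
N: 0·a + 0.1·b = 2.65
Solving simultaneously: a = 9.41176, b = 26.5.

9.412 lb product A, 26.500 lb product B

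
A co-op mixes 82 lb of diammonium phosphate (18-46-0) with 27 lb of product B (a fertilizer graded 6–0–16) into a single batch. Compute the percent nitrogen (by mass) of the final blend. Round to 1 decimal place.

15.0% N

Total mass = 82 + 27 = 109 lb.
N mass = 18%×82 + 6%×27 = 16.38 lb.
% N = 16.38 / 109 = 15.0275%.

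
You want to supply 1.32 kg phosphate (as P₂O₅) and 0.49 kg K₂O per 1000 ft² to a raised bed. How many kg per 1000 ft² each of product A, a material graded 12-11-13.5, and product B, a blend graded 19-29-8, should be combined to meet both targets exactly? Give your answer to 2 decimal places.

With a, b = kg per 1000 ft² of product A and product B:
P₂O₅: 0.11·a + 0.29·b = 1.32
K₂O: 0.135·a + 0.08·b = 0.49
Eliminate a: (row1) − 0.11/0.135·(row2) → 0.224815·b = 0.920741, so b = 4.09555.
Back-substitute: a = (1.32 − 0.29·4.09555) / 0.11 = 1.20264.

1.20 kg product A, 4.10 kg product B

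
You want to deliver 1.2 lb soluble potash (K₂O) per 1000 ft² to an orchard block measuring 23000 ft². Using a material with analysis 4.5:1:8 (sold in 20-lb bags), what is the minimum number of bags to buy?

18 bags

Product per 1000 ft² = 1.2 / 8% = 15 lb.
Total product = 15 × 23000 / 1000 = 345 lb.
Bags = ⌈345 / 20⌉ = 18.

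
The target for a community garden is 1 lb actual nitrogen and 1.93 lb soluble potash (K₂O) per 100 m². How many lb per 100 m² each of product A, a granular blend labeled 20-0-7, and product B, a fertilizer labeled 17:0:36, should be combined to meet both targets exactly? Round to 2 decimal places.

0.53 lb product A, 5.26 lb product B

Let a = lb of product A, b = lb of product B (per 100 m²).
N: 0.2·a + 0.17·b = 1
K₂O: 0.07·a + 0.36·b = 1.93
Solving simultaneously: a = 0.530782, b = 5.2579.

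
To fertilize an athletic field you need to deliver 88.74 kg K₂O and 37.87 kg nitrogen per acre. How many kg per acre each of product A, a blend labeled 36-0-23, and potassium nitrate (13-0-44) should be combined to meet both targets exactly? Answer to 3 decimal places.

39.896 kg product A, 180.827 kg potassium nitrate

Let a = kg of product A, b = kg of potassium nitrate (per acre).
K₂O: 0.23·a + 0.44·b = 88.74
N: 0.36·a + 0.13·b = 37.87
Solving simultaneously: a = 39.8957, b = 180.8272.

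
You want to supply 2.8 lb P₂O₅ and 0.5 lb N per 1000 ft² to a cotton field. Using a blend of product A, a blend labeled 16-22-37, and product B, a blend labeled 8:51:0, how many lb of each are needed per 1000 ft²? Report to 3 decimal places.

0.484 lb product A, 5.281 lb product B

With a, b = lb per 1000 ft² of product A and product B:
P₂O₅: 0.22·a + 0.51·b = 2.8
N: 0.16·a + 0.08·b = 0.5
From row1: a = (2.8 − 0.51·b) / 0.22.
Into row2: 0.16·(2.8 − 0.51·b)/0.22 + 0.08·b = 0.5 → b = 5.28125, a = 0.484375.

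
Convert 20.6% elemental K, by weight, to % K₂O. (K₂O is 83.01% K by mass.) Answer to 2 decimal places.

24.82% K₂O

%K₂O = 20.6 / 0.8301 = 24.8163%.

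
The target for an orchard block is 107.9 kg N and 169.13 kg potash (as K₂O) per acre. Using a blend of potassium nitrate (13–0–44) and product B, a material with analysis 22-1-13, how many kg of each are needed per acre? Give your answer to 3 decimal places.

290.133 kg potassium nitrate, 319.013 kg product B

With a, b = kg per acre of potassium nitrate and product B:
N: 0.13·a + 0.22·b = 107.9
K₂O: 0.44·a + 0.13·b = 169.13
Eliminate b: (row1) − 0.22/0.13·(row2) → -0.614615·a = -178.32, so a = 290.1327.
Then b = (169.13 − 0.44·290.1327) / 0.13 = 319.0125.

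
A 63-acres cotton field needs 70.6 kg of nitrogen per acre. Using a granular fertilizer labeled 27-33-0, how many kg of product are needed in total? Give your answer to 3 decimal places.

16473.333 kg

Product per acre = 70.6 / 27% = 261.481 kg.
Total product = 261.481 × 63 = 16473.3333 kg.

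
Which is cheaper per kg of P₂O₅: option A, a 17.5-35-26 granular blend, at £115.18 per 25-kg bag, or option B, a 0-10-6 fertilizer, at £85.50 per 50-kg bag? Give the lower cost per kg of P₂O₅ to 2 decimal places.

option A: P₂O₅ per bag = 25 × 35% = 8.75 kg; cost = 115.18 / 8.75 = £13.1634/kg P₂O₅.
option B: P₂O₅ per bag = 50 × 10% = 5 kg; cost = 85.50 / 5 = £17.1000/kg P₂O₅.
option A is cheaper.

£13.16 per kg P₂O₅ (option A)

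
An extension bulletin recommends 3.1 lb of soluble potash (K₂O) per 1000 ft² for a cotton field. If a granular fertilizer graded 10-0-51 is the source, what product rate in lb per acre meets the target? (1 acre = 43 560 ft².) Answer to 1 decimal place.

264.8 lb of product per acre

Product per 1000 ft² = 3.1 / 51% = 6.07843 lb.
Convert to per acre: 6.07843 × 43.56 = 264.776 lb.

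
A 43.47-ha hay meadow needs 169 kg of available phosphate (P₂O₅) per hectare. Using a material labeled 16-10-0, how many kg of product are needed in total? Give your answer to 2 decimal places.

Product per hectare = 169 / 10% = 1690 kg.
Total product = 1690 × 43.47 = 73464.3 kg.

73464.30 kg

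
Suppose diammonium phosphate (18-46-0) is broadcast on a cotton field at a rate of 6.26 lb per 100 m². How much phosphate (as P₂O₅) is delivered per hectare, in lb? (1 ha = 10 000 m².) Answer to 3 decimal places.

P₂O₅ per 100 m² = 6.26 × 46% = 2.8796 lb.
Convert to per hectare: 2.8796 × 100 = 287.96 lb.

287.960 lb P₂O₅ per hectare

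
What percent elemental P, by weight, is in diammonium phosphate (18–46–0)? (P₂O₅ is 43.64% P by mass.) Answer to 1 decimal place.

20.1% P

%P = 46 × 0.4364 = 20.0744%.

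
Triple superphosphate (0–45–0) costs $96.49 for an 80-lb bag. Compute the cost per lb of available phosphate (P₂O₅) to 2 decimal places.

P₂O₅ in bag = 80 × 45% = 36 lb.
Cost per lb P₂O₅ = $96.49 / 36 = $2.6803.

$2.68 per lb P₂O₅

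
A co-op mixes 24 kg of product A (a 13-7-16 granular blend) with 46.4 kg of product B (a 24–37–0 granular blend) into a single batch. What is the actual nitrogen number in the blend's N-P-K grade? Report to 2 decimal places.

20.25% N

Total mass = 24 + 46.4 = 70.4 kg.
N mass = 13%×24 + 24%×46.4 = 14.256 kg.
% N = 14.256 / 70.4 = 20.25%.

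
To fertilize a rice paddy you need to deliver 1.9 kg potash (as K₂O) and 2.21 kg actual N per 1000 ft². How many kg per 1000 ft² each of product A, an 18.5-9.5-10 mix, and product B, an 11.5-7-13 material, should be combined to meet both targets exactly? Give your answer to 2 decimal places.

5.48 kg product A, 10.40 kg product B

Let a = kg of product A, b = kg of product B (per 1000 ft²).
K₂O: 0.1·a + 0.13·b = 1.9
N: 0.185·a + 0.115·b = 2.21
Eliminate a: (row1) − 0.1/0.185·(row2) → 0.0678378·b = 0.705405, so b = 10.3984.
Back-substitute: a = (1.9 − 0.13·10.3984) / 0.1 = 5.48207.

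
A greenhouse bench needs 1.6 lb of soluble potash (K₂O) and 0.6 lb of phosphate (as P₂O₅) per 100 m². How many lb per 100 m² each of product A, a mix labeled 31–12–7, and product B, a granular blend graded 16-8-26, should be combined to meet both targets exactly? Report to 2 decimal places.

With a, b = lb per 100 m² of product A and product B:
K₂O: 0.07·a + 0.26·b = 1.6
P₂O₅: 0.12·a + 0.08·b = 0.6
From row1: a = (1.6 − 0.26·b) / 0.07.
Into row2: 0.12·(1.6 − 0.26·b)/0.07 + 0.08·b = 0.6 → b = 5.85938, a = 1.09375.

1.09 lb product A, 5.86 lb product B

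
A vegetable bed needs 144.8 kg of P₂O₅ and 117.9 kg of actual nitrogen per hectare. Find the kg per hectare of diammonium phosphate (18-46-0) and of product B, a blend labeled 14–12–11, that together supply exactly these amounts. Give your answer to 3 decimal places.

143.084 kg diammonium phosphate, 658.178 kg product B

With a, b = kg per hectare of diammonium phosphate and product B:
P₂O₅: 0.46·a + 0.12·b = 144.8
N: 0.18·a + 0.14·b = 117.9
Eliminate a: (row1) − 0.46/0.18·(row2) → -0.237778·b = -156.5, so b = 658.1776.
Back-substitute: a = (144.8 − 0.12·658.1776) / 0.46 = 143.0841.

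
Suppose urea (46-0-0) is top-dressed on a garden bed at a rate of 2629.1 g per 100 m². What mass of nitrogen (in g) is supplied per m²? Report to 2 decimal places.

nitrogen per 100 m² = 2629.1 × 46% = 1209.39 g.
Convert to per m²: 1209.39 × 0.01 = 12.0939 g.

12.09 g N per sq m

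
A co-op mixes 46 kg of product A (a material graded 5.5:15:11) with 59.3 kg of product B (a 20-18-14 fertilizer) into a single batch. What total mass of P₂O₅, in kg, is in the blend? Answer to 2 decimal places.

P₂O₅ mass = 15%×46 + 18%×59.3 = 17.574 kg.

17.57 kg P₂O₅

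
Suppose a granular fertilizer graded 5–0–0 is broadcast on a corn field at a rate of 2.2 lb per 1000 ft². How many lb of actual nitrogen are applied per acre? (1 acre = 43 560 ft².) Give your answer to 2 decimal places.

4.79 lb N per acre

nitrogen per 1000 ft² = 2.2 × 5% = 0.11 lb.
Convert to per acre: 0.11 × 43.56 = 4.7916 lb.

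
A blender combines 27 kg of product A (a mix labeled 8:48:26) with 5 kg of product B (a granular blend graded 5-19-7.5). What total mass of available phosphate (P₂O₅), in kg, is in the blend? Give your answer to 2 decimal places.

13.91 kg P₂O₅

P₂O₅ mass = 48%×27 + 19%×5 = 13.91 kg.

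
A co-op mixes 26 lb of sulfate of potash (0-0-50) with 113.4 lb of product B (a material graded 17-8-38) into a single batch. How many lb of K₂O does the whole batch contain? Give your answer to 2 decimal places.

K₂O mass = 50%×26 + 38%×113.4 = 56.092 lb.

56.09 lb K₂O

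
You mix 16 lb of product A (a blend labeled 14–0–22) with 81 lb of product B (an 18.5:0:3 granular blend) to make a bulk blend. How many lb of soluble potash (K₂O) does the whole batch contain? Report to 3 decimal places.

K₂O mass = 22%×16 + 3%×81 = 5.95 lb.

5.950 lb K₂O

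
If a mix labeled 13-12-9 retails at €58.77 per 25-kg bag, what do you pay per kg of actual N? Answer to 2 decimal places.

N in bag = 25 × 13% = 3.25 kg.
Cost per kg N = €58.77 / 3.25 = €18.0831.

€18.08 per kg N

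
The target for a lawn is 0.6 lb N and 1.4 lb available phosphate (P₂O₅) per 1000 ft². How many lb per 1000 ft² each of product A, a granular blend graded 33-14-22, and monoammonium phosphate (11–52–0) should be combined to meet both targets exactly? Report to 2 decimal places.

Per-1000 ft² balance (a = product A, b = monoammonium phosphate):
N: 0.33·a + 0.11·b = 0.6
P₂O₅: 0.14·a + 0.52·b = 1.4
Eliminate a: (row1) − 0.33/0.14·(row2) → -1.11571·b = -2.7, so b = 2.41997.
Back-substitute: a = (0.6 − 0.11·2.41997) / 0.33 = 1.01152.

1.01 lb product A, 2.42 lb monoammonium phosphate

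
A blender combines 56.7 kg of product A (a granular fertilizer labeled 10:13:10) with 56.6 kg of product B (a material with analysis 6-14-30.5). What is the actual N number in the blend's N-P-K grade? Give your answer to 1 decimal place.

8.0% N

Total mass = 56.7 + 56.6 = 113.3 kg.
N mass = 10%×56.7 + 6%×56.6 = 9.066 kg.
% N = 9.066 / 113.3 = 8.00177%.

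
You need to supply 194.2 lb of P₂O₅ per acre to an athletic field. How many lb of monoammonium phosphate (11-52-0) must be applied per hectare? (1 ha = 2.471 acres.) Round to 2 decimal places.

Product per acre = 194.2 / 52% = 373.462 lb.
Convert to per hectare: 373.462 × 2.471 = 922.823 lb.

922.82 lb of product per hectare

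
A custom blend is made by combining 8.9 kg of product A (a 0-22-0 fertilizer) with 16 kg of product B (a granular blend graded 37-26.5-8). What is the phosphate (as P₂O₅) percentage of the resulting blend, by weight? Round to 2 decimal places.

Total mass = 8.9 + 16 = 24.9 kg.
P₂O₅ mass = 22%×8.9 + 26.5%×16 = 6.198 kg.
% P₂O₅ = 6.198 / 24.9 = 24.8916%.

24.89% P₂O₅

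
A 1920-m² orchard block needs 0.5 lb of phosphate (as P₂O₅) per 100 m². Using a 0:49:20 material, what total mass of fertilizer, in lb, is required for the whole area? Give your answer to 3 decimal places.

19.592 lb

Product per 100 m² = 0.5 / 49% = 1.02041 lb.
Total product = 1.02041 × 1920 / 100 = 19.5918 lb.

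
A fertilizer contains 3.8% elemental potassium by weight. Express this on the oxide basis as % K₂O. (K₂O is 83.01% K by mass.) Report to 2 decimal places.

4.58% K₂O

%K₂O = 3.8 / 0.8301 = 4.57776%.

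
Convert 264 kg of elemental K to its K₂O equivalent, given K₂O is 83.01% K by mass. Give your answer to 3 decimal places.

K₂O = 264 / 0.8301 = 318.03397 kg.

318.034 kg K₂O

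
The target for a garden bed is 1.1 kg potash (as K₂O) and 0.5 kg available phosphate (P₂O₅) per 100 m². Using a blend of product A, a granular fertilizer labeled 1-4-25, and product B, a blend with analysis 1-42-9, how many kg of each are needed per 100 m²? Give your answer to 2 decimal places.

4.11 kg product A, 0.80 kg product B

With a, b = kg per 100 m² of product A and product B:
K₂O: 0.25·a + 0.09·b = 1.1
P₂O₅: 0.04·a + 0.42·b = 0.5
From row1: a = (1.1 − 0.09·b) / 0.25.
Into row2: 0.04·(1.1 − 0.09·b)/0.25 + 0.42·b = 0.5 → b = 0.798817, a = 4.11243.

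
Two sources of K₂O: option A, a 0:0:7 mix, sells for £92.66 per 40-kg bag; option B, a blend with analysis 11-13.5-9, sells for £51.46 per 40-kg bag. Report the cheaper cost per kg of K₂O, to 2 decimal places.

£14.29 per kg K₂O (option B)

option A: K₂O per bag = 40 × 7% = 2.8 kg; cost = 92.66 / 2.8 = £33.0929/kg K₂O.
option B: K₂O per bag = 40 × 9% = 3.6 kg; cost = 51.46 / 3.6 = £14.2944/kg K₂O.
option B is cheaper.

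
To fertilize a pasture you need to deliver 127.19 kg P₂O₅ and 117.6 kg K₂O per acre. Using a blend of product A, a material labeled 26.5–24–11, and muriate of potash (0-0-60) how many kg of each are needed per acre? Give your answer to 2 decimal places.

529.96 kg product A, 98.84 kg muriate of potash

Let a = kg of product A, b = kg of muriate of potash (per acre).
P₂O₅: 0.24·a + 0·b = 127.19
K₂O: 0.11·a + 0.6·b = 117.6
From row1: a = (127.19 − 0·b) / 0.24.
Into row2: 0.11·(127.19 − 0·b)/0.24 + 0.6·b = 117.6 → b = 98.841, a = 529.958.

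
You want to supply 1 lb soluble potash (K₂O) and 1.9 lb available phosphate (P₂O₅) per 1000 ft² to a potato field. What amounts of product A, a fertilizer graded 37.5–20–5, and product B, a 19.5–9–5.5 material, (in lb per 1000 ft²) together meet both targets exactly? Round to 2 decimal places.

2.23 lb product A, 16.15 lb product B

Let a = lb of product A, b = lb of product B (per 1000 ft²).
K₂O: 0.05·a + 0.055·b = 1
P₂O₅: 0.2·a + 0.09·b = 1.9
Eliminate b: (row1) − 0.055/0.09·(row2) → -0.0722222·a = -0.161111, so a = 2.23077.
Then b = (1.9 − 0.2·2.23077) / 0.09 = 16.1538.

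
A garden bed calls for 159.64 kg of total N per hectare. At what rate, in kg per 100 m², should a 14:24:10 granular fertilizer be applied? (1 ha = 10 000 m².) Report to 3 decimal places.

11.403 kg of product per hundred sq m

Product per hectare = 159.64 / 14% = 1140.29 kg.
Convert to per 100 m²: 1140.29 × 0.01 = 11.4029 kg.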